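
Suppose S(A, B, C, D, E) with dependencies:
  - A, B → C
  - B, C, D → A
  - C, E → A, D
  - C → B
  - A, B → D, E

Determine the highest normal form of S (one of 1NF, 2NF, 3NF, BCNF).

3NF

Candidate keys: {A, B}, {A, C}, {C, D}, {C, E}. Prime attributes: {A, B, C, D, E}.
C → B breaks BCNF: {C}⁺ = {B, C}, so {C} is not a superkey.
Since {B} ⊆ prime attributes and every other non-superkey FD also has a prime right side, the schema is in 3NF.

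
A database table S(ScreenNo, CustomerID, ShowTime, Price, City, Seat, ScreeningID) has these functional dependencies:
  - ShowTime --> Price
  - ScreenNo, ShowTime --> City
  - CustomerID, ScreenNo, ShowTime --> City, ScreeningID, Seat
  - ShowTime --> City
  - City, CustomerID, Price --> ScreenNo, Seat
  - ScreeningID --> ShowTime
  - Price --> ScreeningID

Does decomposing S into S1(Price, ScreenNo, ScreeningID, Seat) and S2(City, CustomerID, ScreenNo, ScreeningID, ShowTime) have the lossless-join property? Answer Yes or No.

S1 ∩ S2 = {ScreenNo, ScreeningID}; its closure under F is {City, Price, ScreenNo, ScreeningID, ShowTime}.
S1 ⊄ {City, Price, ScreenNo, ScreeningID, ShowTime} and S2 ⊄ {City, Price, ScreenNo, ScreeningID, ShowTime}, so the split is lossy.

No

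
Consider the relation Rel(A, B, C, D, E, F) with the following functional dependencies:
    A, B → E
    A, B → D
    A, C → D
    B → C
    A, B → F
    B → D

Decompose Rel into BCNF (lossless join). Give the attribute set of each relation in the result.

Candidate key of the original relation: {A, B}.
In {A, B, C, D, E, F}, {A, C} is not a superkey ({A, C}⁺ restricted to this set is {A, C, D}), so split on A, C → D into {A, C, D} and {A, B, C, E, F}.
{A, C, D} is in BCNF.
In {A, B, C, E, F}, {B} is not a superkey ({B}⁺ restricted to this set is {B, C}), so split on B → C into {B, C} and {A, B, E, F}.
{B, C} is in BCNF.
{A, B, E, F} is in BCNF.

{A, B, E, F}; {A, C, D}; {B, C}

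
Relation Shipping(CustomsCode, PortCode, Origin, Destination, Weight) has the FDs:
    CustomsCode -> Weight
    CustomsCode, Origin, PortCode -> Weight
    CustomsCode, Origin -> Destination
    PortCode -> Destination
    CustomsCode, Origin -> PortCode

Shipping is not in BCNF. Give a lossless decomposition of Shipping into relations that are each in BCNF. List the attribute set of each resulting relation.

Candidate key of the original relation: {CustomsCode, Origin}.
Within {CustomsCode, Destination, Origin, PortCode, Weight}: {CustomsCode}⁺ ∩ {CustomsCode, Destination, Origin, PortCode, Weight} = {CustomsCode, Weight}, not the whole set, so CustomsCode -> Weight violates BCNF; decompose into {CustomsCode, Weight} and {CustomsCode, Destination, Origin, PortCode}.
{CustomsCode, Weight}: every determinant is a superkey — BCNF.
Within {CustomsCode, Destination, Origin, PortCode}: {PortCode}⁺ ∩ {CustomsCode, Destination, Origin, PortCode} = {Destination, PortCode}, not the whole set, so PortCode -> Destination violates BCNF; decompose into {Destination, PortCode} and {CustomsCode, Origin, PortCode}.
{Destination, PortCode}: every determinant is a superkey — BCNF.
{CustomsCode, Origin, PortCode}: every determinant is a superkey — BCNF.

{CustomsCode, Origin, PortCode}; {CustomsCode, Weight}; {Destination, PortCode}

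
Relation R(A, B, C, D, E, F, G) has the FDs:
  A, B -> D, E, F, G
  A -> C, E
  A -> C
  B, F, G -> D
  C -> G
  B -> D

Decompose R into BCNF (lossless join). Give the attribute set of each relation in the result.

{A, B, F}; {A, C, E}; {B, D}; {C, G}

Candidate key of the original relation: {A, B}.
{A, B, C, D, E, F, G}: {A} determines {A, C, E, G} here but is not a superkey — split on A -> C, E, G, giving {A, C, E, G} and {A, B, D, F}.
{A, C, E, G}: {C} determines {C, G} here but is not a superkey — split on C -> G, giving {C, G} and {A, C, E}.
{C, G} has no BCNF violation.
{A, C, E} has no BCNF violation.
{A, B, D, F}: {B} determines {B, D} here but is not a superkey — split on B -> D, giving {B, D} and {A, B, F}.
{B, D} has no BCNF violation.
{A, B, F} has no BCNF violation.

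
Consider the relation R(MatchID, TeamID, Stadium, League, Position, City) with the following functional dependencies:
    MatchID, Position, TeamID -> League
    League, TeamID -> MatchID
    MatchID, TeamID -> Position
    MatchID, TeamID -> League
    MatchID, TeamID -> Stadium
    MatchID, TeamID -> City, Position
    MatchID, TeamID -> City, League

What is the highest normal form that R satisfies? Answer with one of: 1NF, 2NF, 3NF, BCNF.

BCNF

Candidate keys: {League, TeamID}, {MatchID, TeamID}. Prime attributes: {League, MatchID, TeamID}.
The left-hand side of every FD is a superkey, so BCNF is satisfied.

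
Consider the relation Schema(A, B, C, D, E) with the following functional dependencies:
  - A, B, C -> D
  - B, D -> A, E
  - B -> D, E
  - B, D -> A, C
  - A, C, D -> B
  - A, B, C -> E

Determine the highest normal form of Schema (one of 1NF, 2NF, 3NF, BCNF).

Candidate keys: {A, C, D}, {B}. Prime attributes: {A, B, C, D}.
The left-hand side of every FD is a superkey, so BCNF is satisfied.

BCNF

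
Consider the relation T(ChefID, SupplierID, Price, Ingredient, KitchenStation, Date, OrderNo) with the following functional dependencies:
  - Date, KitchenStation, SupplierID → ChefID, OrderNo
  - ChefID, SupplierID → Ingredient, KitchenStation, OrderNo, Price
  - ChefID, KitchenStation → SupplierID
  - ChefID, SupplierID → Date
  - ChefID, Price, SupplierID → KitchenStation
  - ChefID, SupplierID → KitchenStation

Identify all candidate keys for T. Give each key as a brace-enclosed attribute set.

{ChefID, KitchenStation}, {ChefID, SupplierID}, {Date, KitchenStation, SupplierID}

{ChefID, KitchenStation} is a candidate key since {ChefID, KitchenStation}⁺ = {ChefID, Date, Ingredient, KitchenStation, OrderNo, Price, SupplierID} covers every attribute.
{ChefID, SupplierID} is a candidate key since {ChefID, SupplierID}⁺ = {ChefID, Date, Ingredient, KitchenStation, OrderNo, Price, SupplierID} covers every attribute.
{Date, KitchenStation, SupplierID} is a candidate key since {Date, KitchenStation, SupplierID}⁺ = {ChefID, Date, Ingredient, KitchenStation, OrderNo, Price, SupplierID} covers every attribute.
Any other superkey properly contains one of these, so there are no further candidate keys.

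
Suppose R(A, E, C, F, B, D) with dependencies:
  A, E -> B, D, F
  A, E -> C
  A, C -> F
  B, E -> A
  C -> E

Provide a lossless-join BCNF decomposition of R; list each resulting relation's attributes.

{A, B, C, D, F}; {C, E}

Candidate keys of the original relation: {A, C}, {A, E}, {B, C}, {B, E}.
Within {A, B, C, D, E, F}: {C}⁺ ∩ {A, B, C, D, E, F} = {C, E}, not the whole set, so C -> E violates BCNF; decompose into {C, E} and {A, B, C, D, F}.
{C, E} has no BCNF violation.
{A, B, C, D, F} has no BCNF violation.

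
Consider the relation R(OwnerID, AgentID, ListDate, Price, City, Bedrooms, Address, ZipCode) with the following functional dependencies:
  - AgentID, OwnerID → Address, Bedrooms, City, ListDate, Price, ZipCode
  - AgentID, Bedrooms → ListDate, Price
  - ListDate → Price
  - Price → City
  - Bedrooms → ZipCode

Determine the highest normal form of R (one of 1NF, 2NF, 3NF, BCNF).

Candidate key: {AgentID, OwnerID}. Prime attributes: {AgentID, OwnerID}.
AgentID, Bedrooms → ListDate, Price breaks BCNF: {AgentID, Bedrooms}⁺ = {AgentID, Bedrooms, City, ListDate, Price, ZipCode}, so {AgentID, Bedrooms} is not a superkey.
AgentID, Bedrooms → ListDate, Price has non-prime {ListDate, Price} on the right and a non-superkey on the left, so 3NF fails.
No non-prime attribute depends on a proper subset of any candidate key, so 2NF holds.

2NF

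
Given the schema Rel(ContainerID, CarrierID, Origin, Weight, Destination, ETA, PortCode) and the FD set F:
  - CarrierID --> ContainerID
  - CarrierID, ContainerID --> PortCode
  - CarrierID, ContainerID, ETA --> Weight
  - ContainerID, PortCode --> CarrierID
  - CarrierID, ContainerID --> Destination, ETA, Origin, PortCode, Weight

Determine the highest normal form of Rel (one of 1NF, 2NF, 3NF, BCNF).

Candidate keys: {CarrierID}, {ContainerID, PortCode}. Prime attributes: {CarrierID, ContainerID, PortCode}.
The left-hand side of every FD is a superkey, so BCNF is satisfied.

BCNF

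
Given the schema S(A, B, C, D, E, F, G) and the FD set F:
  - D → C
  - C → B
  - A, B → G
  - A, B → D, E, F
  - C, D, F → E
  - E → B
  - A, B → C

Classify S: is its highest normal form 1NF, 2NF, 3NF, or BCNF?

3NF

Candidate keys: {A, B}, {A, C}, {A, D}, {A, E}. Prime attributes: {A, B, C, D, E}.
D → C: {D}⁺ = {B, C, D}, which is not all of the attributes, so the left side is not a superkey — BCNF is violated.
Its right-hand attributes {C} are all prime, as are those of every other non-superkey FD — the relation is in 3NF.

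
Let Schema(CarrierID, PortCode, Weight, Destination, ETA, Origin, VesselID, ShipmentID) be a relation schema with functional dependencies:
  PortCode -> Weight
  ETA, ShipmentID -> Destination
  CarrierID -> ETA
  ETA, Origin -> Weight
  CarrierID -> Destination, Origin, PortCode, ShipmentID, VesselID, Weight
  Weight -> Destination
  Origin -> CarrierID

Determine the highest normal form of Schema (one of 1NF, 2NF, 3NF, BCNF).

Candidate keys: {CarrierID}, {Origin}. Prime attributes: {CarrierID, Origin}.
PortCode -> Weight breaks BCNF: {PortCode}⁺ = {Destination, PortCode, Weight}, so {PortCode} is not a superkey.
PortCode -> Weight has non-prime {Weight} on the right and a non-superkey on the left, so 3NF fails.
All keys have size 1, which rules out partial dependencies — 2NF is satisfied.

2NF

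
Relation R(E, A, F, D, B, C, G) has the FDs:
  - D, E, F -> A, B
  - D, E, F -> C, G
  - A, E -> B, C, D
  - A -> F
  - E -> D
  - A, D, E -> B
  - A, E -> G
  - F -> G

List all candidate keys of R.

{E} never appears on the right of any FD, so every key must include it.
{A, E}⁺ = {A, B, C, D, E, F, G}, which is every attribute, so {A, E} is a candidate key.
{E, F}⁺ = {A, B, C, D, E, F, G}, which is every attribute, so {E, F} is a candidate key.
Any other superkey properly contains one of these, so there are no further candidate keys.

{A, E}, {E, F}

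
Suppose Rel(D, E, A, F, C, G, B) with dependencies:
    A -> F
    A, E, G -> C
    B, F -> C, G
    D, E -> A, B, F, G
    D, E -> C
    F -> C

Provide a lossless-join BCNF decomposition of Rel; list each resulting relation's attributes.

Candidate key of the original relation: {D, E}.
{A, B, C, D, E, F, G}: {A} determines {A, C, F} here but is not a superkey — split on A -> C, F, giving {A, C, F} and {A, B, D, E, G}.
{A, C, F}: {F} determines {C, F} here but is not a superkey — split on F -> C, giving {C, F} and {A, F}.
{C, F} has no BCNF violation.
{A, F} has no BCNF violation.
{A, B, D, E, G}: {A, B} determines {A, B, G} here but is not a superkey — split on A, B -> G, giving {A, B, G} and {A, B, D, E}.
{A, B, G} has no BCNF violation.
{A, B, D, E} has no BCNF violation.

{A, B, D, E}; {A, B, G}; {A, F}; {C, F}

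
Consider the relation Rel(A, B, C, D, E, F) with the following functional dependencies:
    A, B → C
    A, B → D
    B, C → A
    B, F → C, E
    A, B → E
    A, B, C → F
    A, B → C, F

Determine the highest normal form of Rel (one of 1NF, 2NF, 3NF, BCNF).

Candidate keys: {A, B}, {B, C}, {B, F}. Prime attributes: {A, B, C, F}.
The left-hand side of every FD is a superkey, so BCNF is satisfied.

BCNF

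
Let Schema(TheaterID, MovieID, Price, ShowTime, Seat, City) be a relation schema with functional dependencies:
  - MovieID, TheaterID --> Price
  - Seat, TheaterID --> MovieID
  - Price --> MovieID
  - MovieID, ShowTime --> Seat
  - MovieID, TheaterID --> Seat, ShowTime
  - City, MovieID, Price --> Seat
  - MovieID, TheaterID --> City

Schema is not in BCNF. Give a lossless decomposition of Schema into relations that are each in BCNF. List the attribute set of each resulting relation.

{City, Price, Seat}; {City, Price, ShowTime, TheaterID}; {MovieID, Price}

Candidate keys of the original relation: {MovieID, TheaterID}, {Price, TheaterID}, {Seat, TheaterID}.
In {City, MovieID, Price, Seat, ShowTime, TheaterID}, {Price} is not a superkey ({Price}⁺ restricted to this set is {MovieID, Price}), so split on Price --> MovieID into {MovieID, Price} and {City, Price, Seat, ShowTime, TheaterID}.
{MovieID, Price}: every determinant is a superkey — BCNF.
In {City, Price, Seat, ShowTime, TheaterID}, {City, Price} is not a superkey ({City, Price}⁺ restricted to this set is {City, Price, Seat}), so split on City, Price --> Seat into {City, Price, Seat} and {City, Price, ShowTime, TheaterID}.
{City, Price, Seat}: every determinant is a superkey — BCNF.
{City, Price, ShowTime, TheaterID}: every determinant is a superkey — BCNF.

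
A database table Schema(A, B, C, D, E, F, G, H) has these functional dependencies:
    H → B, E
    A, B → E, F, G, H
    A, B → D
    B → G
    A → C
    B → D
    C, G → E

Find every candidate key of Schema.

{A, B}, {A, H}

{A} never appears on the right of any FD, so every key must include it.
Closure of {A, B} is {A, B, C, D, E, F, G, H}, the whole schema; {A, B} is a candidate key.
Closure of {A, H} is {A, B, C, D, E, F, G, H}, the whole schema; {A, H} is a candidate key.
No proper subset of any of these is a key, and no other minimal superkey exists.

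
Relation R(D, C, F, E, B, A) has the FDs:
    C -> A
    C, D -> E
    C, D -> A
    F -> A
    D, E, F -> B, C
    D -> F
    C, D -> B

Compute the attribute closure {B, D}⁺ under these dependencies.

Start with {B, D}.
D -> F applies; add {F} → now {B, D, F}.
F -> A applies; add {A} → now {A, B, D, F}.
No further FD applies.

{A, B, D, F}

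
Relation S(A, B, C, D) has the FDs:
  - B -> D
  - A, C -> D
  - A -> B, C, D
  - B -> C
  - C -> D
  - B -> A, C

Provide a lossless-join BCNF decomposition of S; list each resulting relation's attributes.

Candidate keys of the original relation: {A}, {B}.
{A, B, C, D}: {C} determines {C, D} here but is not a superkey — split on C -> D, giving {C, D} and {A, B, C}.
{C, D} has no BCNF violation.
{A, B, C} has no BCNF violation.

{A, B, C}; {C, D}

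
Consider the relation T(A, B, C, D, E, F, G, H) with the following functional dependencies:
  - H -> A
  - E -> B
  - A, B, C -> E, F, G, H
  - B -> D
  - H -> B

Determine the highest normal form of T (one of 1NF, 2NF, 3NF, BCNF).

Candidate keys: {A, B, C}, {A, C, E}, {C, H}. Prime attributes: {A, B, C, E, H}.
H -> A: {H}⁺ = {A, B, D, H}, which is not all of the attributes, so the left side is not a superkey — BCNF is violated.
Because {D} is non-prime and the left side of B -> D is not a superkey, the relation is not in 3NF.
Since {H} ⊂ {C, H} and {H}⁺ ⊇ {D} with {D} non-prime, there is a partial dependency; 2NF fails.

1NF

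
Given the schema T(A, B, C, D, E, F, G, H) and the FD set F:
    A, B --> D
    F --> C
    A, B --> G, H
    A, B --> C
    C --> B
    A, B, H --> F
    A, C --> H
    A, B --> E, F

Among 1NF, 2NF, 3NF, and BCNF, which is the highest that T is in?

3NF

Candidate keys: {A, B}, {A, C}, {A, F}. Prime attributes: {A, B, C, F}.
F --> C breaks BCNF: {F}⁺ = {B, C, F}, so {F} is not a superkey.
But every attribute on its right side ({C}) is prime, and the same holds for every other non-superkey FD, so 3NF still holds.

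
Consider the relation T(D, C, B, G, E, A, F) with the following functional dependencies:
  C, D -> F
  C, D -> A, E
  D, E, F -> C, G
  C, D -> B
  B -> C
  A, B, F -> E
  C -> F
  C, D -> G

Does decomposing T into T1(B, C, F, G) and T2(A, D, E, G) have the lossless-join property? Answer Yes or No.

No

Common attributes: {G}; their closure is {G}.
T1 ⊄ {G} and T2 ⊄ {G}, so the split is lossy.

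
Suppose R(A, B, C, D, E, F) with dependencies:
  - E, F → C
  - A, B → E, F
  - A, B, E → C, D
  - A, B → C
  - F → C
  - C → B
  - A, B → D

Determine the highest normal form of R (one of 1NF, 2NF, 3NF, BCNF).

3NF

Candidate keys: {A, B}, {A, C}, {A, F}. Prime attributes: {A, B, C, F}.
E, F → C: {E, F}⁺ = {B, C, E, F}, which is not all of the attributes, so the left side is not a superkey — BCNF is violated.
Since {C} ⊆ prime attributes and every other non-superkey FD also has a prime right side, the schema is in 3NF.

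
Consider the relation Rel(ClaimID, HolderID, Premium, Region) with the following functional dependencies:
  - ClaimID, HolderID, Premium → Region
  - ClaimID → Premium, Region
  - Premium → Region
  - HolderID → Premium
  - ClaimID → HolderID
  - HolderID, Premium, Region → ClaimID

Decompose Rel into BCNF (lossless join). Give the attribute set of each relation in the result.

Candidate keys of the original relation: {ClaimID}, {HolderID}.
Within {ClaimID, HolderID, Premium, Region}: {Premium}⁺ ∩ {ClaimID, HolderID, Premium, Region} = {Premium, Region}, not the whole set, so Premium → Region violates BCNF; decompose into {Premium, Region} and {ClaimID, HolderID, Premium}.
{Premium, Region}: every determinant is a superkey — BCNF.
{ClaimID, HolderID, Premium}: every determinant is a superkey — BCNF.

{ClaimID, HolderID, Premium}; {Premium, Region}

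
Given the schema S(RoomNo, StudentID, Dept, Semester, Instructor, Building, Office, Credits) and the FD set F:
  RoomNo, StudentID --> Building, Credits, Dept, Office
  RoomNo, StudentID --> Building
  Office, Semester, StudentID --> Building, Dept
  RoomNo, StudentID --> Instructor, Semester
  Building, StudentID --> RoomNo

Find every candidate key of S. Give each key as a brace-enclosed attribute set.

{Building, StudentID}, {Office, Semester, StudentID}, {RoomNo, StudentID}

No FD produces {StudentID}, so it must be in every candidate key.
{Building, StudentID}⁺ = {Building, Credits, Dept, Instructor, Office, RoomNo, Semester, StudentID} — all of the relation — so {Building, StudentID} is a candidate key.
{RoomNo, StudentID}⁺ = {Building, Credits, Dept, Instructor, Office, RoomNo, Semester, StudentID} — all of the relation — so {RoomNo, StudentID} is a candidate key.
{Office, Semester, StudentID}⁺ = {Building, Credits, Dept, Instructor, Office, RoomNo, Semester, StudentID} — all of the relation — so {Office, Semester, StudentID} is a candidate key.
Any other superkey properly contains one of these, so there are no further candidate keys.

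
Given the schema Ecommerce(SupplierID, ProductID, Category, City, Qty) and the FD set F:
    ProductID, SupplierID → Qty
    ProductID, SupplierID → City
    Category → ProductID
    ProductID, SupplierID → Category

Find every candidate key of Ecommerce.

Attributes never on any right-hand side: {SupplierID} — every candidate key must contain it.
{Category, SupplierID}⁺ = {Category, City, ProductID, Qty, SupplierID}, which is every attribute, so {Category, SupplierID} is a candidate key.
{ProductID, SupplierID}⁺ = {Category, City, ProductID, Qty, SupplierID}, which is every attribute, so {ProductID, SupplierID} is a candidate key.
These are minimal and exhaustive — every other superkey contains one of them.

{Category, SupplierID}, {ProductID, SupplierID}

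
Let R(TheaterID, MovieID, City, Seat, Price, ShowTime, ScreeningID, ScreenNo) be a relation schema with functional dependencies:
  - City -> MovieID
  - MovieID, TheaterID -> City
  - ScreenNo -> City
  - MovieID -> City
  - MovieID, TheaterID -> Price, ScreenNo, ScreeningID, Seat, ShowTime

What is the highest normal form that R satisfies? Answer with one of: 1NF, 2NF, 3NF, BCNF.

3NF

Candidate keys: {City, TheaterID}, {MovieID, TheaterID}, {ScreenNo, TheaterID}. Prime attributes: {City, MovieID, ScreenNo, TheaterID}.
For City -> MovieID we have {City}⁺ = {City, MovieID}; {City} is not a superkey, so BCNF fails.
Its right-hand attributes {MovieID} are all prime, as are those of every other non-superkey FD — the relation is in 3NF.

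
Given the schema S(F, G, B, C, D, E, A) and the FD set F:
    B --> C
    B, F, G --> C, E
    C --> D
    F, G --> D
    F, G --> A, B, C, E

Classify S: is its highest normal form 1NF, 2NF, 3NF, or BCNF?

2NF

Candidate key: {F, G}. Prime attributes: {F, G}.
For B --> C we have {B}⁺ = {B, C, D}; {B} is not a superkey, so BCNF fails.
B --> C has non-prime {C} on the right and a non-superkey on the left, so 3NF fails.
No proper subset of a key has a non-prime attribute in its closure, so there is no partial dependency; 2NF holds.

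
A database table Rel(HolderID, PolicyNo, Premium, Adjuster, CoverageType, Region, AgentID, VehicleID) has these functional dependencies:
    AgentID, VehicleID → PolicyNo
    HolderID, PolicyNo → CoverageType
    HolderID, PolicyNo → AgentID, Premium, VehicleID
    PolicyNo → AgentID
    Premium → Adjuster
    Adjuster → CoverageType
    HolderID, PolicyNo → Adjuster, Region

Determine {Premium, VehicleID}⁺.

{Adjuster, CoverageType, Premium, VehicleID}

Start with {Premium, VehicleID}.
Premium → Adjuster applies; add {Adjuster} → now {Adjuster, Premium, VehicleID}.
Adjuster → CoverageType applies; add {CoverageType} → now {Adjuster, CoverageType, Premium, VehicleID}.
No further FD applies.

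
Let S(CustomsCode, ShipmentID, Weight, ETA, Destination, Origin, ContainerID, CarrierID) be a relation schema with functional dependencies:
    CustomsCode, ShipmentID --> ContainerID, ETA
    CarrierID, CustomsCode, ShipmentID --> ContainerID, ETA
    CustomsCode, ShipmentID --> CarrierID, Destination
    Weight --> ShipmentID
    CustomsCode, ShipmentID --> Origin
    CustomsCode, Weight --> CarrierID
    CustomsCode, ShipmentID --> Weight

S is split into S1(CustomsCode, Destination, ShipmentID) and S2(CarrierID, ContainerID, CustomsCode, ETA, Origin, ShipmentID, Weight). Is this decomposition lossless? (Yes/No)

Yes

S1 ∩ S2 = {CustomsCode, ShipmentID}; its closure under F is {CarrierID, ContainerID, CustomsCode, Destination, ETA, Origin, ShipmentID, Weight}.
This includes all of S1, so the common attributes are a superkey of S1 — the join is lossless.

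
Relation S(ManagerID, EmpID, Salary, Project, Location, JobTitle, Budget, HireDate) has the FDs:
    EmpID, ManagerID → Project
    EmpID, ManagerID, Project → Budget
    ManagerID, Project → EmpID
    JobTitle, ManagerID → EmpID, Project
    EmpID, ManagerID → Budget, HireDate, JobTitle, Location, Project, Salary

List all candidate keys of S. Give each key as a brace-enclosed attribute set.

{EmpID, ManagerID}, {JobTitle, ManagerID}, {ManagerID, Project}

No FD produces {ManagerID}, so it must be in every candidate key.
{EmpID, ManagerID} is a candidate key since {EmpID, ManagerID}⁺ = {Budget, EmpID, HireDate, JobTitle, Location, ManagerID, Project, Salary} covers every attribute.
{JobTitle, ManagerID} is a candidate key since {JobTitle, ManagerID}⁺ = {Budget, EmpID, HireDate, JobTitle, Location, ManagerID, Project, Salary} covers every attribute.
{ManagerID, Project} is a candidate key since {ManagerID, Project}⁺ = {Budget, EmpID, HireDate, JobTitle, Location, ManagerID, Project, Salary} covers every attribute.
These are minimal and exhaustive — every other superkey contains one of them.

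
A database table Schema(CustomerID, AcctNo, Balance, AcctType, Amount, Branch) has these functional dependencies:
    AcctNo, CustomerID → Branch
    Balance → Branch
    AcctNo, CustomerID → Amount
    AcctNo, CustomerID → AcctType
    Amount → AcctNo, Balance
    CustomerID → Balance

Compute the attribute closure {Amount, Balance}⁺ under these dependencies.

Start with {Amount, Balance}.
Balance → Branch applies; add {Branch} → now {Amount, Balance, Branch}.
Amount → AcctNo, Balance applies; add {AcctNo} → now {AcctNo, Amount, Balance, Branch}.
No further FD applies.

{AcctNo, Amount, Balance, Branch}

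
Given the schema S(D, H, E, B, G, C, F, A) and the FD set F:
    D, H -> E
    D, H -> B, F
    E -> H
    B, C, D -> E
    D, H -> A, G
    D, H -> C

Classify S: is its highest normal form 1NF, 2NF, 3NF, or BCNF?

Candidate keys: {B, C, D}, {D, E}, {D, H}. Prime attributes: {B, C, D, E, H}.
E -> H: {E}⁺ = {E, H}, which is not all of the attributes, so the left side is not a superkey — BCNF is violated.
Its right-hand attributes {H} are all prime, as are those of every other non-superkey FD — the relation is in 3NF.

3NF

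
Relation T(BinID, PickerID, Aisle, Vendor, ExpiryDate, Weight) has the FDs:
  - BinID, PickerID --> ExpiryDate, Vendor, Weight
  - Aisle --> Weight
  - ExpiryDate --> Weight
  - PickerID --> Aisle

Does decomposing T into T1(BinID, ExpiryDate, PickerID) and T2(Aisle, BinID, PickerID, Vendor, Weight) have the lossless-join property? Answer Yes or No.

Common attributes: {BinID, PickerID}; their closure is {Aisle, BinID, ExpiryDate, PickerID, Vendor, Weight}.
This includes all of T1, so the common attributes are a superkey of T1 — the join is lossless.

Yes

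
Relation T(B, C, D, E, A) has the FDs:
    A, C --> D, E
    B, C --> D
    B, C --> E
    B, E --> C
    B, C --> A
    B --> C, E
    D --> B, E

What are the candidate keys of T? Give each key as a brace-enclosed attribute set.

{B}⁺ = {A, B, C, D, E} — all of the relation — so {B} is a candidate key.
{D}⁺ = {A, B, C, D, E} — all of the relation — so {D} is a candidate key.
{A, C}⁺ = {A, B, C, D, E} — all of the relation — so {A, C} is a candidate key.
No proper subset of any of these is a key, and no other minimal superkey exists.

{A, C}, {B}, {D}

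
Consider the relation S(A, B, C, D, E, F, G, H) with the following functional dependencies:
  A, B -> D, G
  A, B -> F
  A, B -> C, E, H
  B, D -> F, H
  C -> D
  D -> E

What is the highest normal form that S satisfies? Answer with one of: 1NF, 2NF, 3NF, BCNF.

Candidate key: {A, B}. Prime attributes: {A, B}.
B, D -> F, H: {B, D}⁺ = {B, D, E, F, H}, which is not all of the attributes, so the left side is not a superkey — BCNF is violated.
Because {F, H} are non-prime and the left side of B, D -> F, H is not a superkey, the relation is not in 3NF.
No non-prime attribute depends on a proper subset of any candidate key, so 2NF holds.

2NF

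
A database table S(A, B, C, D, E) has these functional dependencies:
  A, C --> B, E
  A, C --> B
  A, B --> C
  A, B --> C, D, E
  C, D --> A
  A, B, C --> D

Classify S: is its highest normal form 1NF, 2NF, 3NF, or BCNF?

BCNF

Candidate keys: {A, B}, {A, C}, {C, D}. Prime attributes: {A, B, C, D}.
Every FD has a superkey on the left, so the relation is in BCNF.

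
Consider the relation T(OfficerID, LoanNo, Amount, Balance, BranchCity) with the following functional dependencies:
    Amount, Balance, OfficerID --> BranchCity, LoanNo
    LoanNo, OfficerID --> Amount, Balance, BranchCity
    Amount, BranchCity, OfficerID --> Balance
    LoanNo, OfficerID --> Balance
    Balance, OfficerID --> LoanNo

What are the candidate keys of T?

No FD produces {OfficerID}, so it must be in every candidate key.
{Balance, OfficerID}⁺ = {Amount, Balance, BranchCity, LoanNo, OfficerID}, which is every attribute, so {Balance, OfficerID} is a candidate key.
{LoanNo, OfficerID}⁺ = {Amount, Balance, BranchCity, LoanNo, OfficerID}, which is every attribute, so {LoanNo, OfficerID} is a candidate key.
{Amount, BranchCity, OfficerID}⁺ = {Amount, Balance, BranchCity, LoanNo, OfficerID}, which is every attribute, so {Amount, BranchCity, OfficerID} is a candidate key.
No proper subset of any of these is a key, and no other minimal superkey exists.

{Amount, BranchCity, OfficerID}, {Balance, OfficerID}, {LoanNo, OfficerID}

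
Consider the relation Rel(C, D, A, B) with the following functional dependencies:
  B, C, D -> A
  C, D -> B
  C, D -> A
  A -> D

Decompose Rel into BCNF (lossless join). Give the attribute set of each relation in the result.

{A, B, C}; {A, D}

Candidate keys of the original relation: {A, C}, {C, D}.
{A, B, C, D}: {A} determines {A, D} here but is not a superkey — split on A -> D, giving {A, D} and {A, B, C}.
{A, D}: every determinant is a superkey — BCNF.
{A, B, C}: every determinant is a superkey — BCNF.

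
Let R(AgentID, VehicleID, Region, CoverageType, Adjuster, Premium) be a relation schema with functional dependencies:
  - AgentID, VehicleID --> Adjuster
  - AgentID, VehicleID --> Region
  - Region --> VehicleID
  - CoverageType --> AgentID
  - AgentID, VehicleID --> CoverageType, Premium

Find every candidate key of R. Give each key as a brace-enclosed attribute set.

{AgentID, Region}, {AgentID, VehicleID}, {CoverageType, Region}, {CoverageType, VehicleID}

{AgentID, Region}⁺ = {Adjuster, AgentID, CoverageType, Premium, Region, VehicleID} — all of the relation — so {AgentID, Region} is a candidate key.
{AgentID, VehicleID}⁺ = {Adjuster, AgentID, CoverageType, Premium, Region, VehicleID} — all of the relation — so {AgentID, VehicleID} is a candidate key.
{CoverageType, Region}⁺ = {Adjuster, AgentID, CoverageType, Premium, Region, VehicleID} — all of the relation — so {CoverageType, Region} is a candidate key.
{CoverageType, VehicleID}⁺ = {Adjuster, AgentID, CoverageType, Premium, Region, VehicleID} — all of the relation — so {CoverageType, VehicleID} is a candidate key.
These are minimal and exhaustive — every other superkey contains one of them.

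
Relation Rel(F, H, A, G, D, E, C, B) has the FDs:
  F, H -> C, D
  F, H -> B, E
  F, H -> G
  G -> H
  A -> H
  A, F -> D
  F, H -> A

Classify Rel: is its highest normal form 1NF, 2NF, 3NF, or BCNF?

Candidate keys: {A, F}, {F, G}, {F, H}. Prime attributes: {A, F, G, H}.
G -> H breaks BCNF: {G}⁺ = {G, H}, so {G} is not a superkey.
But every attribute on its right side ({H}) is prime, and the same holds for every other non-superkey FD, so 3NF still holds.

3NF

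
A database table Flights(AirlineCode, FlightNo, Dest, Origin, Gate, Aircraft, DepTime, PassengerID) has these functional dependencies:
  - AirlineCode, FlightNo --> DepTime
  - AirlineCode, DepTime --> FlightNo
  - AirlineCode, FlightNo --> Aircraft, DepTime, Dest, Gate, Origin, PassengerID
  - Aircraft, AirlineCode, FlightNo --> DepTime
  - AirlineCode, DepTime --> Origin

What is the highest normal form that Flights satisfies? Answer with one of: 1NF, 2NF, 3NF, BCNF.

BCNF

Candidate keys: {AirlineCode, DepTime}, {AirlineCode, FlightNo}. Prime attributes: {AirlineCode, DepTime, FlightNo}.
The left-hand side of every FD is a superkey, so BCNF is satisfied.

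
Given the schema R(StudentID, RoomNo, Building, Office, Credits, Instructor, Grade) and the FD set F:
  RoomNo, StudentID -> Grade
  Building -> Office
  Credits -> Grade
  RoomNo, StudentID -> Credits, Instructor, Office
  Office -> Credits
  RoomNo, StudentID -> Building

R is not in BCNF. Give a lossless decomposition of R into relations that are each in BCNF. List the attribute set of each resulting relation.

Candidate key of the original relation: {RoomNo, StudentID}.
In {Building, Credits, Grade, Instructor, Office, RoomNo, StudentID}, {Building} is not a superkey ({Building}⁺ restricted to this set is {Building, Credits, Grade, Office}), so split on Building -> Credits, Grade, Office into {Building, Credits, Grade, Office} and {Building, Instructor, RoomNo, StudentID}.
In {Building, Credits, Grade, Office}, {Credits} is not a superkey ({Credits}⁺ restricted to this set is {Credits, Grade}), so split on Credits -> Grade into {Credits, Grade} and {Building, Credits, Office}.
{Credits, Grade} has no BCNF violation.
In {Building, Credits, Office}, {Office} is not a superkey ({Office}⁺ restricted to this set is {Credits, Office}), so split on Office -> Credits into {Credits, Office} and {Building, Office}.
{Credits, Office} has no BCNF violation.
{Building, Office} has no BCNF violation.
{Building, Instructor, RoomNo, StudentID} has no BCNF violation.

{Building, Instructor, RoomNo, StudentID}; {Building, Office}; {Credits, Grade}; {Credits, Office}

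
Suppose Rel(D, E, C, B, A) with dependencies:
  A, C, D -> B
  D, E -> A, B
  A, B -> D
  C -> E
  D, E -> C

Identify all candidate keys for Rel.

{C, D}⁺ = {A, B, C, D, E} — all of the relation — so {C, D} is a candidate key.
{D, E}⁺ = {A, B, C, D, E} — all of the relation — so {D, E} is a candidate key.
{A, B, C}⁺ = {A, B, C, D, E} — all of the relation — so {A, B, C} is a candidate key.
{A, B, E}⁺ = {A, B, C, D, E} — all of the relation — so {A, B, E} is a candidate key.
Any other superkey properly contains one of these, so there are no further candidate keys.

{A, B, C}, {A, B, E}, {C, D}, {D, E}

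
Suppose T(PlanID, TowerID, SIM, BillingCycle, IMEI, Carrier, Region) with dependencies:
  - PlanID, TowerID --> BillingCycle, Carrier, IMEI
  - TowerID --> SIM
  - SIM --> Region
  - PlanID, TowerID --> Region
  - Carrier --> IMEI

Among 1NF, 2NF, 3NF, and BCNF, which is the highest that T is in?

Candidate key: {PlanID, TowerID}. Prime attributes: {PlanID, TowerID}.
TowerID --> SIM breaks BCNF: {TowerID}⁺ = {Region, SIM, TowerID}, so {TowerID} is not a superkey.
Because {SIM} is non-prime and the left side of TowerID --> SIM is not a superkey, the relation is not in 3NF.
The proper key subset {TowerID} of {PlanID, TowerID} determines non-prime {Region, SIM}, so the relation is not even in 2NF.

1NF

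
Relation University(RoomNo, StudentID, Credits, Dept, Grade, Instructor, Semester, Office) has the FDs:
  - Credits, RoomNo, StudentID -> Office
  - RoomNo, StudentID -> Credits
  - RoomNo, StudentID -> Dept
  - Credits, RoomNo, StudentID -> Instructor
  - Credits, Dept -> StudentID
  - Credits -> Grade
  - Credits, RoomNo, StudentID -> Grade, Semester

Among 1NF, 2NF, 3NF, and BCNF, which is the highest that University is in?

Candidate keys: {Credits, Dept, RoomNo}, {RoomNo, StudentID}. Prime attributes: {Credits, Dept, RoomNo, StudentID}.
For Credits, Dept -> StudentID we have {Credits, Dept}⁺ = {Credits, Dept, Grade, StudentID}; {Credits, Dept} is not a superkey, so BCNF fails.
Credits -> Grade has non-prime {Grade} on the right and a non-superkey on the left, so 3NF fails.
{Credits} is a proper subset of the key {Credits, Dept, RoomNo}, and {Credits}⁺ contains the non-prime attribute {Grade} — a partial dependency, so 2NF is violated.

1NF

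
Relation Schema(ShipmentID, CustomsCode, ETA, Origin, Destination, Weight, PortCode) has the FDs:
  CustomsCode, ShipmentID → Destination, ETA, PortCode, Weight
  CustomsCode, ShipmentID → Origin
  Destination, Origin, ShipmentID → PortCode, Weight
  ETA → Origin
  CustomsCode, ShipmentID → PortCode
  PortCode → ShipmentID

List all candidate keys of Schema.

{CustomsCode} never appears on the right of any FD, so every key must include it.
{CustomsCode, PortCode}⁺ = {CustomsCode, Destination, ETA, Origin, PortCode, ShipmentID, Weight} — all of the relation — so {CustomsCode, PortCode} is a candidate key.
{CustomsCode, ShipmentID}⁺ = {CustomsCode, Destination, ETA, Origin, PortCode, ShipmentID, Weight} — all of the relation — so {CustomsCode, ShipmentID} is a candidate key.
These are minimal and exhaustive — every other superkey contains one of them.

{CustomsCode, PortCode}, {CustomsCode, ShipmentID}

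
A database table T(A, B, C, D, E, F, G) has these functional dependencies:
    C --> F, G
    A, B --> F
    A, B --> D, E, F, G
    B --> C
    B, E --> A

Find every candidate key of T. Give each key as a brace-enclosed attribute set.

{B} never appears on the right of any FD, so every key must include it.
{A, B} is a candidate key since {A, B}⁺ = {A, B, C, D, E, F, G} covers every attribute.
{B, E} is a candidate key since {B, E}⁺ = {A, B, C, D, E, F, G} covers every attribute.
No proper subset of any of these is a key, and no other minimal superkey exists.

{A, B}, {B, E}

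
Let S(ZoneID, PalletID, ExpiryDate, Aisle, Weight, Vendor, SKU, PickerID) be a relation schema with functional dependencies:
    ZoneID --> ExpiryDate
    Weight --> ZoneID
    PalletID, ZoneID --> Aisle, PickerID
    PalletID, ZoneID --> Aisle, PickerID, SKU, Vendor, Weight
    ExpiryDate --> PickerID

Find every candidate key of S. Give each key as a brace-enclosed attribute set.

No FD produces {PalletID}, so it must be in every candidate key.
{PalletID, Weight} is a candidate key since {PalletID, Weight}⁺ = {Aisle, ExpiryDate, PalletID, PickerID, SKU, Vendor, Weight, ZoneID} covers every attribute.
{PalletID, ZoneID} is a candidate key since {PalletID, ZoneID}⁺ = {Aisle, ExpiryDate, PalletID, PickerID, SKU, Vendor, Weight, ZoneID} covers every attribute.
Any other superkey properly contains one of these, so there are no further candidate keys.

{PalletID, Weight}, {PalletID, ZoneID}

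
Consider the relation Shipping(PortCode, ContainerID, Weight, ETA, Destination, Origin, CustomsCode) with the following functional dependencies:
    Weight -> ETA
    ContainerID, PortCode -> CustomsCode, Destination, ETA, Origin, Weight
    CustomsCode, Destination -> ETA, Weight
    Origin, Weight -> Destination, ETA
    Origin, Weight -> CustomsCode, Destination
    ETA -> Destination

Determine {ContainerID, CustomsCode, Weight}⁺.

{ContainerID, CustomsCode, Destination, ETA, Weight}

Start with {ContainerID, CustomsCode, Weight}.
Weight -> ETA applies; add {ETA} → now {ContainerID, CustomsCode, ETA, Weight}.
ETA -> Destination applies; add {Destination} → now {ContainerID, CustomsCode, Destination, ETA, Weight}.
No further FD applies.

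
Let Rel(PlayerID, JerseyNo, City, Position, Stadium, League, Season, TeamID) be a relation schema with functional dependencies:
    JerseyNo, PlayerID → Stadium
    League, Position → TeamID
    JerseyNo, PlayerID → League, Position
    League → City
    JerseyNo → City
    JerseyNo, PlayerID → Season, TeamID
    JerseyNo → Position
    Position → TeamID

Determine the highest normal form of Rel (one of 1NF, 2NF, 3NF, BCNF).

Candidate key: {JerseyNo, PlayerID}. Prime attributes: {JerseyNo, PlayerID}.
League, Position → TeamID breaks BCNF: {League, Position}⁺ = {City, League, Position, TeamID}, so {League, Position} is not a superkey.
Because {TeamID} is non-prime and the left side of League, Position → TeamID is not a superkey, the relation is not in 3NF.
{JerseyNo} is a proper subset of the key {JerseyNo, PlayerID}, and {JerseyNo}⁺ contains the non-prime attributes {City, Position, TeamID} — a partial dependency, so 2NF is violated.

1NF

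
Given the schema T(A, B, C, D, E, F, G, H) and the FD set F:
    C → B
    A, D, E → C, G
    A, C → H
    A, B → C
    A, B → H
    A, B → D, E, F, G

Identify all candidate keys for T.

{A, B}, {A, C}, {A, D, E}

Attributes never on any right-hand side: {A} — every candidate key must contain it.
{A, B}⁺ = {A, B, C, D, E, F, G, H}, which is every attribute, so {A, B} is a candidate key.
{A, C}⁺ = {A, B, C, D, E, F, G, H}, which is every attribute, so {A, C} is a candidate key.
{A, D, E}⁺ = {A, B, C, D, E, F, G, H}, which is every attribute, so {A, D, E} is a candidate key.
No proper subset of any of these is a key, and no other minimal superkey exists.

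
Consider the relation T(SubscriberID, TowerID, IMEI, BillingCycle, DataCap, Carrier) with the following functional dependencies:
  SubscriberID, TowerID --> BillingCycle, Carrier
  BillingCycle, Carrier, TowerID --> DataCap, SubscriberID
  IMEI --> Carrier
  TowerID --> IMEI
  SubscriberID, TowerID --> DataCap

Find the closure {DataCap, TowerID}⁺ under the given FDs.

Start with {DataCap, TowerID}.
TowerID --> IMEI applies; add {IMEI} → now {DataCap, IMEI, TowerID}.
IMEI --> Carrier applies; add {Carrier} → now {Carrier, DataCap, IMEI, TowerID}.
No further FD applies.

{Carrier, DataCap, IMEI, TowerID}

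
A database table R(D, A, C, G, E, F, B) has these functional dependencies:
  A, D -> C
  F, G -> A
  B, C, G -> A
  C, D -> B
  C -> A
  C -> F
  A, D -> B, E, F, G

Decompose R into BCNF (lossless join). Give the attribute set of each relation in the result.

{A, F, G}; {B, C, D, E, G}; {C, F}

Candidate keys of the original relation: {A, D}, {C, D}, {D, F, G}.
{A, B, C, D, E, F, G}: {F, G} determines {A, F, G} here but is not a superkey — split on F, G -> A, giving {A, F, G} and {B, C, D, E, F, G}.
{A, F, G} has no BCNF violation.
{B, C, D, E, F, G}: {B, C, G} determines {B, C, F, G} here but is not a superkey — split on B, C, G -> F, giving {B, C, F, G} and {B, C, D, E, G}.
{B, C, F, G}: {C} determines {C, F} here but is not a superkey — split on C -> F, giving {C, F} and {B, C, G}.
{C, F} has no BCNF violation.
{B, C, G} has no BCNF violation.
{B, C, D, E, G} has no BCNF violation.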